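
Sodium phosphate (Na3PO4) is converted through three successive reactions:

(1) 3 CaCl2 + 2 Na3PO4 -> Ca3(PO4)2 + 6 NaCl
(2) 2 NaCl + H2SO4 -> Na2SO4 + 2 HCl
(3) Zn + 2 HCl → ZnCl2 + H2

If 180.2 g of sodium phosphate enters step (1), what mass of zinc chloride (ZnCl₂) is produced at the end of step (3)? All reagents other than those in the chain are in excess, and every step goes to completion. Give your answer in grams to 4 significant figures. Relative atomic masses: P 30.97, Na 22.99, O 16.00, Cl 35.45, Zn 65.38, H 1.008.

M(Na3PO4) = 3(22.99) + 30.97 + 4(16.00) = 163.94 g/mol.
M(ZnCl2) = 65.38 + 2(35.45) = 136.28 g/mol.
n(Na3PO4) = 180.2 / 163.94 = 1.0992 mol.
Reaction (1): Na3PO4→NaCl ratio 2:6 ⇒ n(NaCl) = 3.2975 mol.
Reaction (2): NaCl→HCl ratio 2:2 ⇒ n(HCl) = 3.2975 mol.
Reaction (3): HCl→ZnCl2 ratio 2:1 ⇒ n(ZnCl2) = 1.6488 mol.
Mass of ZnCl2 = 1.6488 × 136.28 = 224.69 g.

224.7 g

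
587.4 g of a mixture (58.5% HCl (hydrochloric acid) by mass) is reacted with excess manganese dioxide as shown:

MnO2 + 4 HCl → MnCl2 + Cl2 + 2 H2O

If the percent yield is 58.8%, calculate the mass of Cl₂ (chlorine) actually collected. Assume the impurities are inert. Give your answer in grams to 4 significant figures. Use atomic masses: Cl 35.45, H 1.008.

98.23 g

Pure HCl available = 587.4 g × 0.585 = 343.63 g.
M(HCl) = 1.008 + 35.45 = 36.458 g/mol.
M(Cl2) = 2(35.45) = 70.90 g/mol.
n(HCl) = 343.63 g / 36.458 g/mol = 9.4253 mol.
From the equation the HCl:Cl2 mole ratio is 4:1, so n(Cl2) = 9.4253 × 1/4 = 2.3563 mol.
Mass of Cl2 = 2.3563 mol × 70.90 g/mol = 167.06 g.
Actual mass collected = 167.06 g × 0.588 = 98.234 g.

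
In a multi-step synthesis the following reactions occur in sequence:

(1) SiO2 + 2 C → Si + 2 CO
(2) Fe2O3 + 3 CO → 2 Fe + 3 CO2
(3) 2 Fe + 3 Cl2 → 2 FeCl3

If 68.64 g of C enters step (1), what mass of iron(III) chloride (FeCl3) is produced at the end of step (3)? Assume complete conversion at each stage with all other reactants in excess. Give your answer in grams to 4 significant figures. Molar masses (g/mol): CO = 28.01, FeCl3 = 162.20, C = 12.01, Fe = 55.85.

n(C) = 68.64 / 12.01 = 5.7152 mol.
Reaction (1): C→CO ratio 2:2 ⇒ n(CO) = 5.7152 mol.
Reaction (2): CO→Fe ratio 3:2 ⇒ n(Fe) = 3.8102 mol.
Reaction (3): Fe→FeCl3 ratio 2:2 ⇒ n(FeCl3) = 3.8102 mol.
Mass of FeCl3 = 3.8102 × 162.20 = 618.01 g.

618.0 g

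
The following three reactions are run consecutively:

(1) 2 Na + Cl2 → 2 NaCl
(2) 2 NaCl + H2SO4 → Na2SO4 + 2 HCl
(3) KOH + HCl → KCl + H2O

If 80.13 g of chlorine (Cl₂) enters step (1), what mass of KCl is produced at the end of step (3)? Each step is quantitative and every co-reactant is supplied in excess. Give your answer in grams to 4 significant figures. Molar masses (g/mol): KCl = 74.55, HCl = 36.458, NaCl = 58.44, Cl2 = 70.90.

168.5 g

n(Cl2) = 80.13 / 70.90 = 1.1302 mol.
Reaction (1): Cl2→NaCl ratio 1:2 ⇒ n(NaCl) = 2.2604 mol.
Reaction (2): NaCl→HCl ratio 2:2 ⇒ n(HCl) = 2.2604 mol.
Reaction (3): HCl→KCl ratio 1:1 ⇒ n(KCl) = 2.2604 mol.
Mass of KCl = 2.2604 × 74.55 = 168.51 g.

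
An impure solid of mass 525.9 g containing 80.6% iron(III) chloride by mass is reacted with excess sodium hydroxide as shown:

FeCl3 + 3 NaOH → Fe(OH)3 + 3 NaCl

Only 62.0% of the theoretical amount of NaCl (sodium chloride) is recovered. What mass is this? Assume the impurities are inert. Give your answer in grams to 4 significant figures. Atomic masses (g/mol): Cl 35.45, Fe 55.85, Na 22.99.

Pure FeCl3 available = 525.9 g × 0.806 = 423.88 g.
M(FeCl3) = 55.85 + 3(35.45) = 162.20 g/mol.
M(NaCl) = 22.99 + 35.45 = 58.44 g/mol.
n(FeCl3) = 423.88 g / 162.20 g/mol = 2.6133 mol.
From the equation the FeCl3:NaCl mole ratio is 1:3, so n(NaCl) = 2.6133 × 3/1 = 7.8399 mol.
Mass of NaCl = 7.8399 mol × 58.44 g/mol = 458.16 g.
Actual mass collected = 458.16 g × 0.620 = 284.06 g.

284.1 g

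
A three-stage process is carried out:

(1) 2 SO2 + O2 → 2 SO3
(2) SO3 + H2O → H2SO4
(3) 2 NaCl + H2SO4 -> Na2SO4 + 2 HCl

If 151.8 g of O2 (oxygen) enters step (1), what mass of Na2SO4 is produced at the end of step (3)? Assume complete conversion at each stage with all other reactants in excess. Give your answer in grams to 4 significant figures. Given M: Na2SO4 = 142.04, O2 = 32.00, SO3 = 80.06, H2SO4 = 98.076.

n(O2) = 151.8 / 32.00 = 4.7438 mol.
Reaction (1): O2→SO3 ratio 1:2 ⇒ n(SO3) = 9.4875 mol.
Reaction (2): SO3→H2SO4 ratio 1:1 ⇒ n(H2SO4) = 9.4875 mol.
Reaction (3): H2SO4→Na2SO4 ratio 1:1 ⇒ n(Na2SO4) = 9.4875 mol.
Mass of Na2SO4 = 9.4875 × 142.04 = 1347.6 g.

1348 g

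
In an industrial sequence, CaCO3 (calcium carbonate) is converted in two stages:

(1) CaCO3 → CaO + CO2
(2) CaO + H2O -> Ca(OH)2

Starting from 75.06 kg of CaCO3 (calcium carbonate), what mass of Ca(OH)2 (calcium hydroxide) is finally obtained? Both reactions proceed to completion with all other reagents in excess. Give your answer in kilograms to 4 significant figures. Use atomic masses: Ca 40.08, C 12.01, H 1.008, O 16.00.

55.57 kg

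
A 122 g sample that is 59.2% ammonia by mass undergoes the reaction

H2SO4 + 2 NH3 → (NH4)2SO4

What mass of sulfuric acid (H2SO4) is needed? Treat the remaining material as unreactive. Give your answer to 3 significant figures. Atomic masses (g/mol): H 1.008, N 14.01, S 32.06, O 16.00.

208 g

Mass of pure NH3 = 122 g × 0.592 = 72.22 g.
M(NH3) = 14.01 + 3(1.008) = 17.034 g/mol.
M(H2SO4) = 2(1.008) + 32.06 + 4(16.00) = 98.076 g/mol.
n(NH3) = 72.22 g / 17.034 g/mol = 4.240 mol.
From the equation the NH3:H2SO4 mole ratio is 2:1, so n(H2SO4) = 4.240 × 1/2 = 2.120 mol.
Mass of H2SO4 = 2.120 mol × 98.076 g/mol = 207.9 g.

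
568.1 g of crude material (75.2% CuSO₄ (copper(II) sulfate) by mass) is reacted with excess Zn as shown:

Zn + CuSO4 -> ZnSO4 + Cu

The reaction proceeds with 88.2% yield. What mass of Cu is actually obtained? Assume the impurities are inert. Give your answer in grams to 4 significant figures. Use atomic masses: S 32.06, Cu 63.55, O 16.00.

Pure CuSO4 available = 568.1 g × 0.752 = 427.21 g.
M(CuSO4) = 63.55 + 32.06 + 4(16.00) = 159.61 g/mol.
M(Cu) = 63.55 g/mol.
n(CuSO4) = 427.21 g / 159.61 g/mol = 2.6766 mol.
From the equation the CuSO4:Cu mole ratio is 1:1, so n(Cu) = 2.6766 × 1/1 = 2.6766 mol.
Mass of Cu = 2.6766 mol × 63.55 g/mol = 170.10 g.
Actual mass collected = 170.10 g × 0.882 = 150.03 g.

150.0 g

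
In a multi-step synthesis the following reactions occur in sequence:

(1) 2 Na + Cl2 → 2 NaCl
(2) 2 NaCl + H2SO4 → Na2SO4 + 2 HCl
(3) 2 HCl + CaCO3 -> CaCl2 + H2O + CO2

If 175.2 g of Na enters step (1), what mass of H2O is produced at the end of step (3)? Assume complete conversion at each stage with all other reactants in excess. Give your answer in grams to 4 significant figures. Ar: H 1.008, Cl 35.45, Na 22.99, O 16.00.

68.65 g

M(Na) = 22.99 g/mol.
M(H2O) = 2(1.008) + 16.00 = 18.016 g/mol.
n(Na) = 175.2 / 22.99 = 7.6207 mol.
Reaction (1): Na→NaCl ratio 2:2 ⇒ n(NaCl) = 7.6207 mol.
Reaction (2): NaCl→HCl ratio 2:2 ⇒ n(HCl) = 7.6207 mol.
Reaction (3): HCl→H2O ratio 2:1 ⇒ n(H2O) = 3.8104 mol.
Mass of H2O = 3.8104 × 18.016 = 68.647 g.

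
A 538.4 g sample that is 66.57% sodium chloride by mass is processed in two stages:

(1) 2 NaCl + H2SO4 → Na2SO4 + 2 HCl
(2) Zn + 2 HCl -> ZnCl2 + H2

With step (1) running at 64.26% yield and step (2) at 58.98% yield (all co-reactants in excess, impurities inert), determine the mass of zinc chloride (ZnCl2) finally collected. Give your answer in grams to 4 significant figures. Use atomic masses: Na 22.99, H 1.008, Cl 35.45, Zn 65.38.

158.4 g

Pure NaCl = 538.4 × 0.6657 = 358.41 g.
M(NaCl) = 22.99 + 35.45 = 58.44 g/mol.
M(ZnCl2) = 65.38 + 2(35.45) = 136.28 g/mol.
n(NaCl) = 358.41 / 58.44 = 6.1330 mol.
Step 1 (NaCl:HCl = 2:2): theoretical n(HCl) = 6.1330 mol; at 64.26% yield, n(HCl) = 3.9411 mol.
Step 2 (HCl:ZnCl2 = 2:1): theoretical n(ZnCl2) = 1.9705 mol, so theoretical mass = 1.9705 × 136.28 = 268.54 g.
At 58.98% yield, actual mass of ZnCl2 = 268.54 × 0.5898 = 158.39 g.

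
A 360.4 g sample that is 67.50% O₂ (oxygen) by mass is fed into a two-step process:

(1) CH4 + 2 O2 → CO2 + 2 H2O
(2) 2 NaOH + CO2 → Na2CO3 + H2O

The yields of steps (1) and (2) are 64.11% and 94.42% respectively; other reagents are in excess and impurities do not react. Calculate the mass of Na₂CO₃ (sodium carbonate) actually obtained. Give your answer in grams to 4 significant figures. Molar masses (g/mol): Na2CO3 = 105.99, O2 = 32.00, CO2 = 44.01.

Pure O2 = 360.4 × 0.6750 = 243.27 g.
n(O2) = 243.27 / 32.00 = 7.6022 mol.
Step 1 (O2:CO2 = 2:1): theoretical n(CO2) = 3.8011 mol; at 64.11% yield, n(CO2) = 2.4369 mol.
Step 2 (CO2:Na2CO3 = 1:1): theoretical n(Na2CO3) = 2.4369 mol, so theoretical mass = 2.4369 × 105.99 = 258.29 g.
At 94.42% yield, actual mass of Na2CO3 = 258.29 × 0.9442 = 243.87 g.

243.9 g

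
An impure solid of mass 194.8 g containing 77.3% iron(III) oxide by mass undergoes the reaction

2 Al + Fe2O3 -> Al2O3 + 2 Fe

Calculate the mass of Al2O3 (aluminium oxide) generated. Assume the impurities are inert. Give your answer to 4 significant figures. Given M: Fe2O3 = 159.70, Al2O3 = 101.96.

Mass of pure Fe2O3 = 194.8 g × 0.773 = 150.58 g.
n(Fe2O3) = 150.58 g / 159.70 g/mol = 0.94290 mol.
From the equation the Fe2O3:Al2O3 mole ratio is 1:1, so n(Al2O3) = 0.94290 × 1/1 = 0.94290 mol.
Mass of Al2O3 = 0.94290 mol × 101.96 g/mol = 96.138 g.

96.14 g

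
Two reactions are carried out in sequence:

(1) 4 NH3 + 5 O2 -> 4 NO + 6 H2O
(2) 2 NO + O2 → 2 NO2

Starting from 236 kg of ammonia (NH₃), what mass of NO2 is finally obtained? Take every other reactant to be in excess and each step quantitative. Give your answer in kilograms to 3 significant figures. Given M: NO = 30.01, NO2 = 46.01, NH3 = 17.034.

637 kg

236 kg = 236000 g.
n(NH3) = 236000 / 17.034 = 13850 mol.
Step 1 gives a 4:4 ratio of NH3 to NO, so n(NO) = 13850 mol.
In step 2 the NO:NO2 ratio is 2:2, so n(NO2) = 13850 mol.
Mass of NO2 = 13850 × 46.01 = 637500 g = 637 kg.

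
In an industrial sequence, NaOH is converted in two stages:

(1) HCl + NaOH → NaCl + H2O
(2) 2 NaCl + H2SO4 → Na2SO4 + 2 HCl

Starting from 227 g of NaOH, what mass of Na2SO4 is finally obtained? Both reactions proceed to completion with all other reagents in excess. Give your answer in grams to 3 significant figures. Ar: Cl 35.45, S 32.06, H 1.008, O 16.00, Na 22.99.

M(NaOH) = 22.99 + 16.00 + 1.008 = 39.998 g/mol.
M(Na2SO4) = 2(22.99) + 32.06 + 4(16.00) = 142.04 g/mol.
n(NaOH) = 227.0 / 39.998 = 5.675 mol.
Step 1 gives a 1:1 ratio of NaOH to NaCl, so n(NaCl) = 5.675 mol.
In step 2 the NaCl:Na2SO4 ratio is 2:1, so n(Na2SO4) = 2.838 mol.
Mass of Na2SO4 = 2.838 × 142.04 = 403.1 g.

403 g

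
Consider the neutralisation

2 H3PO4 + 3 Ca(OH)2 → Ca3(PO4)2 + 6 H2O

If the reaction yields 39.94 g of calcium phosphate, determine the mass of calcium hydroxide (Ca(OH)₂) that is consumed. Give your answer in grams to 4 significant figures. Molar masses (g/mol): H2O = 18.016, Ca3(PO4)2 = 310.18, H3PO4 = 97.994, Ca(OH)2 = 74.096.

n(Ca3(PO4)2) = 39.940 g / 310.18 g/mol = 0.12876 mol.
From the equation the Ca3(PO4)2:Ca(OH)2 mole ratio is 1:3, so n(Ca(OH)2) = 0.12876 × 3/1 = 0.38629 mol.
Mass of Ca(OH)2 = 0.38629 mol × 74.096 g/mol = 28.623 g.

28.62 g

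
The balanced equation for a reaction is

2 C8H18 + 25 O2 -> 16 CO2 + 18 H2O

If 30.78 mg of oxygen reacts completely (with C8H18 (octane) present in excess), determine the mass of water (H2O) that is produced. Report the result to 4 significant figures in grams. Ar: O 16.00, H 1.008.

0.01248 g

M(O2) = 2(16.00) = 32.00 g/mol.
M(H2O) = 2(1.008) + 16.00 = 18.016 g/mol.
Convert: 30.78 mg = 0.030780 g.
n(O2) = 0.030780 g / 32.00 g/mol = 0.00096188 mol.
From the equation the O2:H2O mole ratio is 25:18, so n(H2O) = 0.00096188 × 18/25 = 0.00069255 mol.
Mass of H2O = 0.00069255 mol × 18.016 g/mol = 0.012477 g.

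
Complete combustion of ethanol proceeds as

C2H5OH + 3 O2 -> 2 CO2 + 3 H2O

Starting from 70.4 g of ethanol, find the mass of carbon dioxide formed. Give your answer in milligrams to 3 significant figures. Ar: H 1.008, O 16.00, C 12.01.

M(C2H5OH) = 2(12.01) + 6(1.008) + 16.00 = 46.068 g/mol.
M(CO2) = 12.01 + 2(16.00) = 44.01 g/mol.
n(C2H5OH) = 70.40 g / 46.068 g/mol = 1.528 mol.
From the equation the C2H5OH:CO2 mole ratio is 1:2, so n(CO2) = 1.528 × 2/1 = 3.056 mol.
Mass of CO2 = 3.056 mol × 44.01 g/mol = 134.5 g.
Converting to mg: 134.5 g = 135000 mg.

135000 mg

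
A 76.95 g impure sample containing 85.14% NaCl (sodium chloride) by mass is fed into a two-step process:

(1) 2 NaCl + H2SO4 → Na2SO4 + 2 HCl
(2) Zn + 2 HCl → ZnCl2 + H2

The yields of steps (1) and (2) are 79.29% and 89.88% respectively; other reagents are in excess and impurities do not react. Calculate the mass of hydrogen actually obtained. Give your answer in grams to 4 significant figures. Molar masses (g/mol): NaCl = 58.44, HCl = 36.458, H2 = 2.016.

0.8053 g

Pure NaCl = 76.95 × 0.8514 = 65.515 g.
n(NaCl) = 65.515 / 58.44 = 1.1211 mol.
Step 1 (NaCl:HCl = 2:2): theoretical n(HCl) = 1.1211 mol; at 79.29% yield, n(HCl) = 0.88890 mol.
Step 2 (HCl:H2 = 2:1): theoretical n(H2) = 0.44445 mol, so theoretical mass = 0.44445 × 2.016 = 0.89601 g.
At 89.88% yield, actual mass of H2 = 0.89601 × 0.8988 = 0.80533 g.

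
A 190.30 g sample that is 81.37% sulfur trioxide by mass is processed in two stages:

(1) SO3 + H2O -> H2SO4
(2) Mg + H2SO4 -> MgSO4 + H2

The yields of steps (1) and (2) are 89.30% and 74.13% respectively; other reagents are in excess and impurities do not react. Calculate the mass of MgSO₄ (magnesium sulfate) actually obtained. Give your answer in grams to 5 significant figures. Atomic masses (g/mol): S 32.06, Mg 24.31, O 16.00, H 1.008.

Pure SO3 = 190.30 × 0.8137 = 154.847 g.
M(SO3) = 32.06 + 3(16.00) = 80.06 g/mol.
M(MgSO4) = 24.31 + 32.06 + 4(16.00) = 120.37 g/mol.
n(SO3) = 154.847 / 80.06 = 1.93414 mol.
Step 1 (SO3:H2SO4 = 1:1): theoretical n(H2SO4) = 1.93414 mol; at 89.30% yield, n(H2SO4) = 1.72719 mol.
Step 2 (H2SO4:MgSO4 = 1:1): theoretical n(MgSO4) = 1.72719 mol, so theoretical mass = 1.72719 × 120.37 = 207.901 g.
At 74.13% yield, actual mass of MgSO4 = 207.901 × 0.7413 = 154.117 g.

154.12 g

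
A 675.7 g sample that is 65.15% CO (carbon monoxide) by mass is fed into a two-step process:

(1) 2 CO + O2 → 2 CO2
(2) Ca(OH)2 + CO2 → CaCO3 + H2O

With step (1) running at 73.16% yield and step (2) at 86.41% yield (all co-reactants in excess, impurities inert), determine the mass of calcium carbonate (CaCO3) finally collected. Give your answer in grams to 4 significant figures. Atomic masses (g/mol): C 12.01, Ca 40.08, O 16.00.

Pure CO = 675.7 × 0.6515 = 440.22 g.
M(CO) = 12.01 + 16.00 = 28.01 g/mol.
M(CaCO3) = 40.08 + 12.01 + 3(16.00) = 100.09 g/mol.
n(CO) = 440.22 / 28.01 = 15.716 mol.
Step 1 (CO:CO2 = 2:2): theoretical n(CO2) = 15.716 mol; at 73.16% yield, n(CO2) = 11.498 mol.
Step 2 (CO2:CaCO3 = 1:1): theoretical n(CaCO3) = 11.498 mol, so theoretical mass = 11.498 × 100.09 = 1150.9 g.
At 86.41% yield, actual mass of CaCO3 = 1150.9 × 0.8641 = 994.45 g.

994.5 g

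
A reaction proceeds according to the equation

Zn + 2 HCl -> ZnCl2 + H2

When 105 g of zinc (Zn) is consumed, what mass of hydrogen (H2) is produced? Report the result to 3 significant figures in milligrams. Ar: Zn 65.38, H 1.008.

3240 mg

M(Zn) = 65.38 g/mol.
M(H2) = 2(1.008) = 2.016 g/mol.
n(Zn) = 105.0 g / 65.38 g/mol = 1.606 mol.
From the equation the Zn:H2 mole ratio is 1:1, so n(H2) = 1.606 × 1/1 = 1.606 mol.
Mass of H2 = 1.606 mol × 2.016 g/mol = 3.238 g.
Converting to mg: 3.238 g = 3240 mg.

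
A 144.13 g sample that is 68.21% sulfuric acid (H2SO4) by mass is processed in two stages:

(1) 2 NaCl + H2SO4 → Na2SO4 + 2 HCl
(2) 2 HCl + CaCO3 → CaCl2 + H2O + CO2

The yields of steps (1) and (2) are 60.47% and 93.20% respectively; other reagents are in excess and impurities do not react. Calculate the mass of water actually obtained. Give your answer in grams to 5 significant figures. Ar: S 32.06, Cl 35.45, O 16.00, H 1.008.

10.178 g

Pure H2SO4 = 144.13 × 0.6821 = 98.3111 g.
M(H2SO4) = 2(1.008) + 32.06 + 4(16.00) = 98.076 g/mol.
M(H2O) = 2(1.008) + 16.00 = 18.016 g/mol.
n(H2SO4) = 98.3111 / 98.076 = 1.00240 mol.
Step 1 (H2SO4:HCl = 1:2): theoretical n(HCl) = 2.00479 mol; at 60.47% yield, n(HCl) = 1.21230 mol.
Step 2 (HCl:H2O = 2:1): theoretical n(H2O) = 0.606149 mol, so theoretical mass = 0.606149 × 18.016 = 10.9204 g.
At 93.20% yield, actual mass of H2O = 10.9204 × 0.9320 = 10.1778 g.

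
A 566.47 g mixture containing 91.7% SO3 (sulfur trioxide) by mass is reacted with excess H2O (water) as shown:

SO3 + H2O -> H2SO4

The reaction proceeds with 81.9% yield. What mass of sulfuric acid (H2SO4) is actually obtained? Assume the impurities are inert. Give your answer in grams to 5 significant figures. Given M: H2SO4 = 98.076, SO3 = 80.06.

521.17 g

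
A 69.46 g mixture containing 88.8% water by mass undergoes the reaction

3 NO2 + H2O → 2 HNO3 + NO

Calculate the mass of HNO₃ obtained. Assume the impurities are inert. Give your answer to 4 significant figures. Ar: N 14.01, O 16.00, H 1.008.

431.5 g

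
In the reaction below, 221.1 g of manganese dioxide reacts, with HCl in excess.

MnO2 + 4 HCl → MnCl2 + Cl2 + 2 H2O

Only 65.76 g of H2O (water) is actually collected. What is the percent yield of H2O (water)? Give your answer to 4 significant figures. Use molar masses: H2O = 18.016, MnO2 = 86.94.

n(MnO2) = 221.10 g / 86.94 g/mol = 2.5431 mol.
From the equation the MnO2:H2O mole ratio is 1:2, so n(H2O) = 2.5431 × 2/1 = 5.0863 mol.
Mass of H2O = 5.0863 mol × 18.016 g/mol = 91.634 g.
This is the theoretical yield. Percent yield = 65.76 g / 91.634 g × 100% = 71.764%.

71.76 %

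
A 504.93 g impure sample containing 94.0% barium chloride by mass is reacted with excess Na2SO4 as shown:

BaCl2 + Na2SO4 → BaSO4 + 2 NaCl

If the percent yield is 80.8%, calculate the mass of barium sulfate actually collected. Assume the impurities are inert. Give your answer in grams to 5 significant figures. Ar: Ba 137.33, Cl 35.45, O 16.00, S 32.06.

429.84 g

Pure BaCl2 available = 504.93 g × 0.940 = 474.634 g.
M(BaCl2) = 137.33 + 2(35.45) = 208.23 g/mol.
M(BaSO4) = 137.33 + 32.06 + 4(16.00) = 233.39 g/mol.
n(BaCl2) = 474.634 g / 208.23 g/mol = 2.27937 mol.
From the equation the BaCl2:BaSO4 mole ratio is 1:1, so n(BaSO4) = 2.27937 × 1/1 = 2.27937 mol.
Mass of BaSO4 = 2.27937 mol × 233.39 g/mol = 531.983 g.
Actual mass collected = 531.983 g × 0.808 = 429.842 g.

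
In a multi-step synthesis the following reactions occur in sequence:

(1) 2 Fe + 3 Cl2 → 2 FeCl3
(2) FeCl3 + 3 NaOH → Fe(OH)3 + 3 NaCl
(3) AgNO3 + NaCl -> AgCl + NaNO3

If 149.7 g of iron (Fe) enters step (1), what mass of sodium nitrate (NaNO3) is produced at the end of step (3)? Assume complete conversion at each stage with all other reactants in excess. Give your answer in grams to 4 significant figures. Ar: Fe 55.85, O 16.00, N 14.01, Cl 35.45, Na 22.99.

M(Fe) = 55.85 g/mol.
M(NaNO3) = 22.99 + 14.01 + 3(16.00) = 85.00 g/mol.
n(Fe) = 149.7 / 55.85 = 2.6804 mol.
Reaction (1): Fe→FeCl3 ratio 2:2 ⇒ n(FeCl3) = 2.6804 mol.
Reaction (2): FeCl3→NaCl ratio 1:3 ⇒ n(NaCl) = 8.0412 mol.
Reaction (3): NaCl→NaNO3 ratio 1:1 ⇒ n(NaNO3) = 8.0412 mol.
Mass of NaNO3 = 8.0412 × 85.00 = 683.50 g.

683.5 g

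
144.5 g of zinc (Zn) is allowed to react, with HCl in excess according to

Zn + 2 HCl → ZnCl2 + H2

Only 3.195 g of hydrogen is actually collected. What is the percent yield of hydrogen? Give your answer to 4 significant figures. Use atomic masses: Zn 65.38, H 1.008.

M(Zn) = 65.38 g/mol.
M(H2) = 2(1.008) = 2.016 g/mol.
n(Zn) = 144.50 g / 65.38 g/mol = 2.2102 mol.
From the equation the Zn:H2 mole ratio is 1:1, so n(H2) = 2.2102 × 1/1 = 2.2102 mol.
Mass of H2 = 2.2102 mol × 2.016 g/mol = 4.4557 g.
This is the theoretical yield. Percent yield = 3.195 g / 4.4557 g × 100% = 71.706%.

71.71 %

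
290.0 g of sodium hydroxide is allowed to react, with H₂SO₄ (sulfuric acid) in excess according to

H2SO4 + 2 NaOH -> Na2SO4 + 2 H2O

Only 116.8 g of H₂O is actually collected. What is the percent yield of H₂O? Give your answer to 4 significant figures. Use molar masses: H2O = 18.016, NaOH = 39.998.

89.42 %

n(NaOH) = 290.00 g / 39.998 g/mol = 7.2504 mol.
From the equation the NaOH:H2O mole ratio is 2:2, so n(H2O) = 7.2504 × 2/2 = 7.2504 mol.
Mass of H2O = 7.2504 mol × 18.016 g/mol = 130.62 g.
This is the theoretical yield. Percent yield = 116.8 g / 130.62 g × 100% = 89.418%.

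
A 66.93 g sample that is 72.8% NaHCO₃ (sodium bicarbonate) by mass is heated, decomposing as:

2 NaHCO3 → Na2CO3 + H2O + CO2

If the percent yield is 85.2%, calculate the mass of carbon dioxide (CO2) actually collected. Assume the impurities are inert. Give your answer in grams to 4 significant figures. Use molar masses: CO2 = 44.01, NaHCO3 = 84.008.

10.87 g

Pure NaHCO3 available = 66.93 g × 0.728 = 48.725 g.
n(NaHCO3) = 48.725 g / 84.008 g/mol = 0.58000 mol.
From the equation the NaHCO3:CO2 mole ratio is 2:1, so n(CO2) = 0.58000 × 1/2 = 0.29000 mol.
Mass of CO2 = 0.29000 mol × 44.01 g/mol = 12.763 g.
Actual mass collected = 12.763 g × 0.852 = 10.874 g.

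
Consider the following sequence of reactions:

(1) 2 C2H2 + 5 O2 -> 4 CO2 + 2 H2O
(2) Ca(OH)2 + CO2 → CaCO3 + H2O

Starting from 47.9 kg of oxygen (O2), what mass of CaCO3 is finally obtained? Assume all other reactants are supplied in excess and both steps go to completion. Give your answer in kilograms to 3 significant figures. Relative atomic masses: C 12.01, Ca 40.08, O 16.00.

M(O2) = 2(16.00) = 32.00 g/mol.
M(CaCO3) = 40.08 + 12.01 + 3(16.00) = 100.09 g/mol.
47.9 kg = 47900 g.
n(O2) = 47900 / 32.00 = 1497 mol.
Step 1 gives a 5:4 ratio of O2 to CO2, so n(CO2) = 1198 mol.
In step 2 the CO2:CaCO3 ratio is 1:1, so n(CaCO3) = 1198 mol.
Mass of CaCO3 = 1198 × 100.09 = 119900 g = 120 kg.

120 kg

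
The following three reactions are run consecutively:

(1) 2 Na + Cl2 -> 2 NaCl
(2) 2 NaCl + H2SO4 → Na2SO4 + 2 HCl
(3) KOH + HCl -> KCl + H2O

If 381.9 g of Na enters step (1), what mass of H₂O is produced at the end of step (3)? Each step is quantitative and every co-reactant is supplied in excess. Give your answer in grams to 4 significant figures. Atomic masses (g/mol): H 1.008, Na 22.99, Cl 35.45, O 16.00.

299.3 g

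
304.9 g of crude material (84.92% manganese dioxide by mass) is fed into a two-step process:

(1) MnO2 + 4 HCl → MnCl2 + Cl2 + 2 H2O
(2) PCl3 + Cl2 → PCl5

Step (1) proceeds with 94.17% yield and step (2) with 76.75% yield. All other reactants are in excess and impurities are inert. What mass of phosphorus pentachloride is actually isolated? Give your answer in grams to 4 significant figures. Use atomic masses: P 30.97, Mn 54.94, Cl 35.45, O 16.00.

448.2 g

Pure MnO2 = 304.9 × 0.8492 = 258.92 g.
M(MnO2) = 54.94 + 2(16.00) = 86.94 g/mol.
M(PCl5) = 30.97 + 5(35.45) = 208.22 g/mol.
n(MnO2) = 258.92 / 86.94 = 2.9782 mol.
Step 1 (MnO2:Cl2 = 1:1): theoretical n(Cl2) = 2.9782 mol; at 94.17% yield, n(Cl2) = 2.8045 mol.
Step 2 (Cl2:PCl5 = 1:1): theoretical n(PCl5) = 2.8045 mol, so theoretical mass = 2.8045 × 208.22 = 583.96 g.
At 76.75% yield, actual mass of PCl5 = 583.96 × 0.7675 = 448.19 g.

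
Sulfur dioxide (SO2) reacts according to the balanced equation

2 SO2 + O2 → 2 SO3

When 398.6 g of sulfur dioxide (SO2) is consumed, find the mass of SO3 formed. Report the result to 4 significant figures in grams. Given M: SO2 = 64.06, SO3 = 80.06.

498.2 g

n(SO2) = 398.60 g / 64.06 g/mol = 6.2223 mol.
From the equation the SO2:SO3 mole ratio is 2:2, so n(SO3) = 6.2223 × 2/2 = 6.2223 mol.
Mass of SO3 = 6.2223 mol × 80.06 g/mol = 498.16 g.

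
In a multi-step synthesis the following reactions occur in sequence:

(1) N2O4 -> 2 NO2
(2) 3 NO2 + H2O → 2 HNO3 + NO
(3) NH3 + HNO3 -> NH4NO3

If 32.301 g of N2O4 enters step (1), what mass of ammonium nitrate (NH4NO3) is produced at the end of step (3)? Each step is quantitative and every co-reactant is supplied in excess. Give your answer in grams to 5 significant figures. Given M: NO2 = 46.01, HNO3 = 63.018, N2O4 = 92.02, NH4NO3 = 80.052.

37.467 g

n(N2O4) = 32.301 / 92.02 = 0.351022 mol.
Reaction (1): N2O4→NO2 ratio 1:2 ⇒ n(NO2) = 0.702043 mol.
Reaction (2): NO2→HNO3 ratio 3:2 ⇒ n(HNO3) = 0.468029 mol.
Reaction (3): HNO3→NH4NO3 ratio 1:1 ⇒ n(NH4NO3) = 0.468029 mol.
Mass of NH4NO3 = 0.468029 × 80.052 = 37.4666 g.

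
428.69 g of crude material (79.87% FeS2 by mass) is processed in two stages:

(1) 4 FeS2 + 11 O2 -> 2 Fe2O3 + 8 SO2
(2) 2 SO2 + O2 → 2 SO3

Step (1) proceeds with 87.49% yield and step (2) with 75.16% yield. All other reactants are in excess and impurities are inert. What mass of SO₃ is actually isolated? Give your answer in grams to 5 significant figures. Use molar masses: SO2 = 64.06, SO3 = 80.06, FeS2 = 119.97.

Pure FeS2 = 428.69 × 0.7987 = 342.395 g.
n(FeS2) = 342.395 / 119.97 = 2.85400 mol.
Step 1 (FeS2:SO2 = 4:8): theoretical n(SO2) = 5.70801 mol; at 87.49% yield, n(SO2) = 4.99393 mol.
Step 2 (SO2:SO3 = 2:2): theoretical n(SO3) = 4.99393 mol, so theoretical mass = 4.99393 × 80.06 = 399.814 g.
At 75.16% yield, actual mass of SO3 = 399.814 × 0.7516 = 300.500 g.

300.50 g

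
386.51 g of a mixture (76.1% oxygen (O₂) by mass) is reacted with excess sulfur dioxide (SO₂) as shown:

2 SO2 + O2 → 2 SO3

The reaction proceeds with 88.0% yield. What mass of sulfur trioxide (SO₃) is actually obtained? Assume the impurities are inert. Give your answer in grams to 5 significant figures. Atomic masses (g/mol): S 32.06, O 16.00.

1295.2 g

Pure O2 available = 386.51 g × 0.761 = 294.134 g.
M(O2) = 2(16.00) = 32.00 g/mol.
M(SO3) = 32.06 + 3(16.00) = 80.06 g/mol.
n(O2) = 294.134 g / 32.00 g/mol = 9.19169 mol.
From the equation the O2:SO3 mole ratio is 1:2, so n(SO3) = 9.19169 × 2/1 = 18.3834 mol.
Mass of SO3 = 18.3834 mol × 80.06 g/mol = 1471.77 g.
Actual mass collected = 1471.77 g × 0.880 = 1295.16 g.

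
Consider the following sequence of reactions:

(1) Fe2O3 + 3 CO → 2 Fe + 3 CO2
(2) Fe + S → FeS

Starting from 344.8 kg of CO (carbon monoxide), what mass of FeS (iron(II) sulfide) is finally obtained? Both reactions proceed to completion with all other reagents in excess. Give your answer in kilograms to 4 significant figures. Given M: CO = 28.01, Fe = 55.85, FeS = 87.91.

344.8 kg = 344800 g.
n(CO) = 344800 / 28.01 = 12310 mol.
Step 1 gives a 3:2 ratio of CO to Fe, so n(Fe) = 8206.6 mol.
In step 2 the Fe:FeS ratio is 1:1, so n(FeS) = 8206.6 mol.
Mass of FeS = 8206.6 × 87.91 = 721440 g = 721.4 kg.

721.4 kg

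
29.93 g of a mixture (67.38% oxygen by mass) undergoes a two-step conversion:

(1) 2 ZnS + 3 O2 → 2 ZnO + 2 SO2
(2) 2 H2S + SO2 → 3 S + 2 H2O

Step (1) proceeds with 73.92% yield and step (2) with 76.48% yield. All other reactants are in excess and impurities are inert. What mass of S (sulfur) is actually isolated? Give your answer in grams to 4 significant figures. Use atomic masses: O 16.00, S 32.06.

22.84 g

Pure O2 = 29.93 × 0.6738 = 20.167 g.
M(O2) = 2(16.00) = 32.00 g/mol.
M(S) = 32.06 g/mol.
n(O2) = 20.167 / 32.00 = 0.63021 mol.
Step 1 (O2:SO2 = 3:2): theoretical n(SO2) = 0.42014 mol; at 73.92% yield, n(SO2) = 0.31057 mol.
Step 2 (SO2:S = 1:3): theoretical n(S) = 0.93171 mol, so theoretical mass = 0.93171 × 32.06 = 29.871 g.
At 76.48% yield, actual mass of S = 29.871 × 0.7648 = 22.845 g.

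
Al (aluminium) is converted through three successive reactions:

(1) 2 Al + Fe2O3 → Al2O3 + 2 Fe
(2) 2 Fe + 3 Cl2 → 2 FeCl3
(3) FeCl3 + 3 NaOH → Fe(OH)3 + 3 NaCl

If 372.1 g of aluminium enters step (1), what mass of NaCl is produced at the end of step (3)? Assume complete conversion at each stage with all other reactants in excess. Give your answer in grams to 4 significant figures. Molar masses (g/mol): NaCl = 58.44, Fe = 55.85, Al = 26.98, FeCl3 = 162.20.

n(Al) = 372.1 / 26.98 = 13.792 mol.
Reaction (1): Al→Fe ratio 2:2 ⇒ n(Fe) = 13.792 mol.
Reaction (2): Fe→FeCl3 ratio 2:2 ⇒ n(FeCl3) = 13.792 mol.
Reaction (3): FeCl3→NaCl ratio 1:3 ⇒ n(NaCl) = 41.375 mol.
Mass of NaCl = 41.375 × 58.44 = 2418.0 g.

2418 g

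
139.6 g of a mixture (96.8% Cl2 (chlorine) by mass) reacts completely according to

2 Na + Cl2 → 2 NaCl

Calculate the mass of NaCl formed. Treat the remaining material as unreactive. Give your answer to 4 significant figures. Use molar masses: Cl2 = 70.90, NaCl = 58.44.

Mass of pure Cl2 = 139.6 g × 0.968 = 135.13 g.
n(Cl2) = 135.13 g / 70.90 g/mol = 1.9060 mol.
From the equation the Cl2:NaCl mole ratio is 1:2, so n(NaCl) = 1.9060 × 2/1 = 3.8119 mol.
Mass of NaCl = 3.8119 mol × 58.44 g/mol = 222.77 g.

222.8 g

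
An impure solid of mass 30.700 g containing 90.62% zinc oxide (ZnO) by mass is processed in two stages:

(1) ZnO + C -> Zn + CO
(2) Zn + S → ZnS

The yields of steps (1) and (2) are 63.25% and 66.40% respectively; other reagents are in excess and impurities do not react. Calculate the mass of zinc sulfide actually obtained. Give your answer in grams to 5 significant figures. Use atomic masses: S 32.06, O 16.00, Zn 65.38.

13.990 g

Pure ZnO = 30.700 × 0.9062 = 27.8203 g.
M(ZnO) = 65.38 + 16.00 = 81.38 g/mol.
M(ZnS) = 65.38 + 32.06 = 97.44 g/mol.
n(ZnO) = 27.8203 / 81.38 = 0.341857 mol.
Step 1 (ZnO:Zn = 1:1): theoretical n(Zn) = 0.341857 mol; at 63.25% yield, n(Zn) = 0.216225 mol.
Step 2 (Zn:ZnS = 1:1): theoretical n(ZnS) = 0.216225 mol, so theoretical mass = 0.216225 × 97.44 = 21.0689 g.
At 66.40% yield, actual mass of ZnS = 21.0689 × 0.6640 = 13.9898 g.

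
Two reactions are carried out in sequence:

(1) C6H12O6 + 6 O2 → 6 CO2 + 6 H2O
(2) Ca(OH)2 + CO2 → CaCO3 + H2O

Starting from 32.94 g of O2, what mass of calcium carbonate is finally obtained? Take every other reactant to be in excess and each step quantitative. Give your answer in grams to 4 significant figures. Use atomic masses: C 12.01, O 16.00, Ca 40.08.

M(O2) = 2(16.00) = 32.00 g/mol.
M(CaCO3) = 40.08 + 12.01 + 3(16.00) = 100.09 g/mol.
n(O2) = 32.940 / 32.00 = 1.0294 mol.
Step 1 gives a 6:6 ratio of O2 to CO2, so n(CO2) = 1.0294 mol.
In step 2 the CO2:CaCO3 ratio is 1:1, so n(CaCO3) = 1.0294 mol.
Mass of CaCO3 = 1.0294 × 100.09 = 103.03 g.

103.0 g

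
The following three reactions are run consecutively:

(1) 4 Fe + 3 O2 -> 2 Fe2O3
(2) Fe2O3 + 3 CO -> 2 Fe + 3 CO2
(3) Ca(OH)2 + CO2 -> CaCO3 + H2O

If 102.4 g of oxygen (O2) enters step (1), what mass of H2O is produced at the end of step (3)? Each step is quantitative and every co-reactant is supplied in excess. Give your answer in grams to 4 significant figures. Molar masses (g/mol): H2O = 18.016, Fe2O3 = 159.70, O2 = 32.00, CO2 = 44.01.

n(O2) = 102.4 / 32.00 = 3.2000 mol.
Reaction (1): O2→Fe2O3 ratio 3:2 ⇒ n(Fe2O3) = 2.1333 mol.
Reaction (2): Fe2O3→CO2 ratio 1:3 ⇒ n(CO2) = 6.4000 mol.
Reaction (3): CO2→H2O ratio 1:1 ⇒ n(H2O) = 6.4000 mol.
Mass of H2O = 6.4000 × 18.016 = 115.30 g.

115.3 g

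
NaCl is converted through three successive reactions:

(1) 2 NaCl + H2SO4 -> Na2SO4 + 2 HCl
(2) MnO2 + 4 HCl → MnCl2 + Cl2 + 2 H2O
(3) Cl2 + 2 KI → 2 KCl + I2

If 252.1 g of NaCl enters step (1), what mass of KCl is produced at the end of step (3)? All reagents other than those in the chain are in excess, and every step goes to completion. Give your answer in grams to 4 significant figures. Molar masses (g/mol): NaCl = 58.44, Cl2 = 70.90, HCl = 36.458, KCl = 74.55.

n(NaCl) = 252.1 / 58.44 = 4.3138 mol.
Reaction (1): NaCl→HCl ratio 2:2 ⇒ n(HCl) = 4.3138 mol.
Reaction (2): HCl→Cl2 ratio 4:1 ⇒ n(Cl2) = 1.0785 mol.
Reaction (3): Cl2→KCl ratio 1:2 ⇒ n(KCl) = 2.1569 mol.
Mass of KCl = 2.1569 × 74.55 = 160.80 g.

160.8 g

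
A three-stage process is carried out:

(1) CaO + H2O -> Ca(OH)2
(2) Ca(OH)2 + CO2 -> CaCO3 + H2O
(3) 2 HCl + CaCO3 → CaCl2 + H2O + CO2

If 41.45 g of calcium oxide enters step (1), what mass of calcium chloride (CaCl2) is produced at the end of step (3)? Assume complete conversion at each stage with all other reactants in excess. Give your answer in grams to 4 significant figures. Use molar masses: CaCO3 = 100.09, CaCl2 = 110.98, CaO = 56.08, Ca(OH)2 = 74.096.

n(CaO) = 41.45 / 56.08 = 0.73912 mol.
Reaction (1): CaO→Ca(OH)2 ratio 1:1 ⇒ n(Ca(OH)2) = 0.73912 mol.
Reaction (2): Ca(OH)2→CaCO3 ratio 1:1 ⇒ n(CaCO3) = 0.73912 mol.
Reaction (3): CaCO3→CaCl2 ratio 1:1 ⇒ n(CaCl2) = 0.73912 mol.
Mass of CaCl2 = 0.73912 × 110.98 = 82.028 g.

82.03 g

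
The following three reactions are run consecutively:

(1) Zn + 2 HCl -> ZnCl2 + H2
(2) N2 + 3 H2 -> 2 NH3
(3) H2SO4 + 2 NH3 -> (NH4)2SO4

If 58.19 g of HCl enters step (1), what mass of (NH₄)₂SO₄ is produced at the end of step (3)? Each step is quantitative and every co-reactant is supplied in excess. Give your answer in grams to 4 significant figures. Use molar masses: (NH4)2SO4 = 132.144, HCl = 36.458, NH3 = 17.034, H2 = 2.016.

35.15 g

n(HCl) = 58.19 / 36.458 = 1.5961 mol.
Reaction (1): HCl→H2 ratio 2:1 ⇒ n(H2) = 0.79804 mol.
Reaction (2): H2→NH3 ratio 3:2 ⇒ n(NH3) = 0.53203 mol.
Reaction (3): NH3→(NH4)2SO4 ratio 2:1 ⇒ n((NH4)2SO4) = 0.26601 mol.
Mass of (NH4)2SO4 = 0.26601 × 132.144 = 35.152 g.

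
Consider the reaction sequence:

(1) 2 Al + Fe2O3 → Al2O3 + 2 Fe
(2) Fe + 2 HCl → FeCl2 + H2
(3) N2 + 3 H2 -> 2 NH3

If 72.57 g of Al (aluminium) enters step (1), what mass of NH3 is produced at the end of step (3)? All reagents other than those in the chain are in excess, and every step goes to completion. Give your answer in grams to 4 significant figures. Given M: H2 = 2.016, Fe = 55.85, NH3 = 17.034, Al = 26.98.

30.55 g

n(Al) = 72.57 / 26.98 = 2.6898 mol.
Reaction (1): Al→Fe ratio 2:2 ⇒ n(Fe) = 2.6898 mol.
Reaction (2): Fe→H2 ratio 1:1 ⇒ n(H2) = 2.6898 mol.
Reaction (3): H2→NH3 ratio 3:2 ⇒ n(NH3) = 1.7932 mol.
Mass of NH3 = 1.7932 × 17.034 = 30.545 g.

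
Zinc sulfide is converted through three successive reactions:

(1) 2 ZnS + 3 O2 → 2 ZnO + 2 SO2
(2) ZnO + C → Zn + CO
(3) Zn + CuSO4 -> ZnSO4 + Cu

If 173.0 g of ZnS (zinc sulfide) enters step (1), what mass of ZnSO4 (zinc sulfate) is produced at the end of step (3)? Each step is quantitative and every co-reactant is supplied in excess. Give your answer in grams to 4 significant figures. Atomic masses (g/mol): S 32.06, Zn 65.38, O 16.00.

M(ZnS) = 65.38 + 32.06 = 97.44 g/mol.
M(ZnSO4) = 65.38 + 32.06 + 4(16.00) = 161.44 g/mol.
n(ZnS) = 173.0 / 97.44 = 1.7755 mol.
Reaction (1): ZnS→ZnO ratio 2:2 ⇒ n(ZnO) = 1.7755 mol.
Reaction (2): ZnO→Zn ratio 1:1 ⇒ n(Zn) = 1.7755 mol.
Reaction (3): Zn→ZnSO4 ratio 1:1 ⇒ n(ZnSO4) = 1.7755 mol.
Mass of ZnSO4 = 1.7755 × 161.44 = 286.63 g.

286.6 g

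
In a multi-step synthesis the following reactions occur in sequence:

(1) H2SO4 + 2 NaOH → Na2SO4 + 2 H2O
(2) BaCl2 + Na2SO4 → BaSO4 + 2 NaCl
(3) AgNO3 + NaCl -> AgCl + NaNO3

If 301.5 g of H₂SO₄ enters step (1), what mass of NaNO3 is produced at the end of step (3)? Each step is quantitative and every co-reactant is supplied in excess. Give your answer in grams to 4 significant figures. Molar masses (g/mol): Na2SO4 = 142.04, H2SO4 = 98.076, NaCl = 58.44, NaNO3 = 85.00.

522.6 g

n(H2SO4) = 301.5 / 98.076 = 3.0741 mol.
Reaction (1): H2SO4→Na2SO4 ratio 1:1 ⇒ n(Na2SO4) = 3.0741 mol.
Reaction (2): Na2SO4→NaCl ratio 1:2 ⇒ n(NaCl) = 6.1483 mol.
Reaction (3): NaCl→NaNO3 ratio 1:1 ⇒ n(NaNO3) = 6.1483 mol.
Mass of NaNO3 = 6.1483 × 85.00 = 522.60 g.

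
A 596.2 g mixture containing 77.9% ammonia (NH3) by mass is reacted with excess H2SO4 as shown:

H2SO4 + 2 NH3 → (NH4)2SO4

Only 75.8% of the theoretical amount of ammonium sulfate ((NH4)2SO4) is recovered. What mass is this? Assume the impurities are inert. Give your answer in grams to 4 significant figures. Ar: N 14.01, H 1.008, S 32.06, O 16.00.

Pure NH3 available = 596.2 g × 0.779 = 464.44 g.
M(NH3) = 14.01 + 3(1.008) = 17.034 g/mol.
M((NH4)2SO4) = 2(14.01) + 8(1.008) + 32.06 + 4(16.00) = 132.144 g/mol.
n(NH3) = 464.44 g / 17.034 g/mol = 27.265 mol.
From the equation the NH3:(NH4)2SO4 mole ratio is 2:1, so n((NH4)2SO4) = 27.265 × 1/2 = 13.633 mol.
Mass of (NH4)2SO4 = 13.633 mol × 132.144 g/mol = 1801.5 g.
Actual mass collected = 1801.5 g × 0.758 = 1365.5 g.

1366 g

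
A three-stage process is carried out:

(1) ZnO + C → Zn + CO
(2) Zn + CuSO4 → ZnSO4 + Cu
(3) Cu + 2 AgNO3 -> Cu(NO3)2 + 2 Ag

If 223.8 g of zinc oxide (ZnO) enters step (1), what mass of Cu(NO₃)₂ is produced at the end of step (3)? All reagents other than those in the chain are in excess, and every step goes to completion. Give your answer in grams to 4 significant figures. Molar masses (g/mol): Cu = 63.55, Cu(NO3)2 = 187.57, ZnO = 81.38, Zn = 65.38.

n(ZnO) = 223.8 / 81.38 = 2.7501 mol.
Reaction (1): ZnO→Zn ratio 1:1 ⇒ n(Zn) = 2.7501 mol.
Reaction (2): Zn→Cu ratio 1:1 ⇒ n(Cu) = 2.7501 mol.
Reaction (3): Cu→Cu(NO3)2 ratio 1:1 ⇒ n(Cu(NO3)2) = 2.7501 mol.
Mass of Cu(NO3)2 = 2.7501 × 187.57 = 515.83 g.

515.8 g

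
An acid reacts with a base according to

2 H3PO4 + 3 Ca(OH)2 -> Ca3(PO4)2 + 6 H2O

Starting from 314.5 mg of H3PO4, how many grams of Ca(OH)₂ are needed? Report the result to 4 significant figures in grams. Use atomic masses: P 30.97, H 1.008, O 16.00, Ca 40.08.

M(H3PO4) = 3(1.008) + 30.97 + 4(16.00) = 97.994 g/mol.
M(Ca(OH)2) = 40.08 + 2(16.00) + 2(1.008) = 74.096 g/mol.
Convert: 314.5 mg = 0.31450 g.
n(H3PO4) = 0.31450 g / 97.994 g/mol = 0.0032094 mol.
From the equation the H3PO4:Ca(OH)2 mole ratio is 2:3, so n(Ca(OH)2) = 0.0032094 × 3/2 = 0.0048141 mol.
Mass of Ca(OH)2 = 0.0048141 mol × 74.096 g/mol = 0.35670 g.

0.3567 g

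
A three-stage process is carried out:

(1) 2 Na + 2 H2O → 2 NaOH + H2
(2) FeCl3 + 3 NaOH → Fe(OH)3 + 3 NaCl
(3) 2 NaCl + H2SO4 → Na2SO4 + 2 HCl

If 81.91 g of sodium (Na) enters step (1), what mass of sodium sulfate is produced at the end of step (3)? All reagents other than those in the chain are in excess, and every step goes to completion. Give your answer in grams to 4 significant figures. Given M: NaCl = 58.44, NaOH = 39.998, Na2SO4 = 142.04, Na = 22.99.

253.0 g

n(Na) = 81.91 / 22.99 = 3.5629 mol.
Reaction (1): Na→NaOH ratio 2:2 ⇒ n(NaOH) = 3.5629 mol.
Reaction (2): NaOH→NaCl ratio 3:3 ⇒ n(NaCl) = 3.5629 mol.
Reaction (3): NaCl→Na2SO4 ratio 2:1 ⇒ n(Na2SO4) = 1.7814 mol.
Mass of Na2SO4 = 1.7814 × 142.04 = 253.03 g.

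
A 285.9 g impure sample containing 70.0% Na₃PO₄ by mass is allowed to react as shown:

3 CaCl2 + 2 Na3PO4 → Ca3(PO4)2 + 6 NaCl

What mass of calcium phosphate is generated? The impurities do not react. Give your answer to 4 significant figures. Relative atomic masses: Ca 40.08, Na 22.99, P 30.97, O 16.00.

189.3 g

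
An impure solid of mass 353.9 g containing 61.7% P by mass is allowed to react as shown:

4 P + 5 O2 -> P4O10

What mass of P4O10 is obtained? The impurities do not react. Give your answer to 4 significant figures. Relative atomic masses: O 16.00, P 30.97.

Mass of pure P = 353.9 g × 0.617 = 218.36 g.
M(P) = 30.97 g/mol.
M(P4O10) = 4(30.97) + 10(16.00) = 283.88 g/mol.
n(P) = 218.36 g / 30.97 g/mol = 7.0506 mol.
From the equation the P:P4O10 mole ratio is 4:1, so n(P4O10) = 7.0506 × 1/4 = 1.7626 mol.
Mass of P4O10 = 1.7626 mol × 283.88 g/mol = 500.38 g.

500.4 g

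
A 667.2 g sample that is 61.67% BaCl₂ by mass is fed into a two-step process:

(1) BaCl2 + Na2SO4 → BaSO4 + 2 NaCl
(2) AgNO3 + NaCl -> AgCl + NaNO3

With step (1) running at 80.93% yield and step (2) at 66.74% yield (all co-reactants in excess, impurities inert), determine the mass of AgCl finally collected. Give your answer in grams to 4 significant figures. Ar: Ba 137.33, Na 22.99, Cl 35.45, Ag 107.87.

305.9 g

Pure BaCl2 = 667.2 × 0.6167 = 411.46 g.
M(BaCl2) = 137.33 + 2(35.45) = 208.23 g/mol.
M(AgCl) = 107.87 + 35.45 = 143.32 g/mol.
n(BaCl2) = 411.46 / 208.23 = 1.9760 mol.
Step 1 (BaCl2:NaCl = 1:2): theoretical n(NaCl) = 3.9520 mol; at 80.93% yield, n(NaCl) = 3.1984 mol.
Step 2 (NaCl:AgCl = 1:1): theoretical n(AgCl) = 3.1984 mol, so theoretical mass = 3.1984 × 143.32 = 458.39 g.
At 66.74% yield, actual mass of AgCl = 458.39 × 0.6674 = 305.93 g.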